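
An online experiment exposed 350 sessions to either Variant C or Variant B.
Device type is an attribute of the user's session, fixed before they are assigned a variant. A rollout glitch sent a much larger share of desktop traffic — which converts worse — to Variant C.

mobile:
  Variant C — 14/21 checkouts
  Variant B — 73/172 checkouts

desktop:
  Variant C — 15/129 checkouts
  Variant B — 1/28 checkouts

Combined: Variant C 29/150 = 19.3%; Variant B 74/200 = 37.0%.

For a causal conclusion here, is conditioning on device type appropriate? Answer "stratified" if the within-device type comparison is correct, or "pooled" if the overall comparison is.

stratified

Nothing the variant does changes device type; the imbalance is an allocation artefact. With device type also predicting the outcome, the pooled figure is confounded, and the within-stratum comparison is the causal one.
Within each level — mobile: 66.7% vs 42.4%; desktop: 11.6% vs 3.6% — Variant C is higher every time.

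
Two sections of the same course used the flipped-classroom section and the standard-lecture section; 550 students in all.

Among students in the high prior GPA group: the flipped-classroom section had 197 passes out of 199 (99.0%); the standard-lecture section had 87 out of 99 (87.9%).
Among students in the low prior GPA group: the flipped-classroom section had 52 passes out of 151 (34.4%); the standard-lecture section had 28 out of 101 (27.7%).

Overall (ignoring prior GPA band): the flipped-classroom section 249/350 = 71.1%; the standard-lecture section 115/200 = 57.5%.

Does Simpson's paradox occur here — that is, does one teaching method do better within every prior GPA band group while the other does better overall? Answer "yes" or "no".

no

Within each prior GPA band level (high prior GPA 99.0% vs 87.9%; low prior GPA 34.4% vs 27.7%), the flipped-classroom section has the higher rate every time. Pooled: 71.1% vs 57.5% — the flipped-classroom section has the higher rate overall. They agree.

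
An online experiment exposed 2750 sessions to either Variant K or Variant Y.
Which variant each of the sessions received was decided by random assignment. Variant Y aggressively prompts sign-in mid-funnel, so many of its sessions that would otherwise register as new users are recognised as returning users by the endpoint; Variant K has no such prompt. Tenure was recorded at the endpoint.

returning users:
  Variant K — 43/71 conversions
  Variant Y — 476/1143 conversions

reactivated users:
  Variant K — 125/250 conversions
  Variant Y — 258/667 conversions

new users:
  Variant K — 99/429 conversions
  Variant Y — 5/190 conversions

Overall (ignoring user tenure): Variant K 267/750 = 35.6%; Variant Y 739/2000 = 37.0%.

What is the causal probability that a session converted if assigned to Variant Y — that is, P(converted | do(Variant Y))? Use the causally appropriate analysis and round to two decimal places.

0.37

The user tenure-specific comparison favours Variant K throughout, but the pooled figures favour Variant Y. The question is whether to condition on user tenure.
The distribution of user tenure is itself part of what the variant does — it is an intermediate outcome. Holding it fixed would remove that part of the effect; the total effect is the pooled difference.
So P(outcome | do(Variant Y)) is just the pooled rate for Variant Y: 739/2000 = 0.369.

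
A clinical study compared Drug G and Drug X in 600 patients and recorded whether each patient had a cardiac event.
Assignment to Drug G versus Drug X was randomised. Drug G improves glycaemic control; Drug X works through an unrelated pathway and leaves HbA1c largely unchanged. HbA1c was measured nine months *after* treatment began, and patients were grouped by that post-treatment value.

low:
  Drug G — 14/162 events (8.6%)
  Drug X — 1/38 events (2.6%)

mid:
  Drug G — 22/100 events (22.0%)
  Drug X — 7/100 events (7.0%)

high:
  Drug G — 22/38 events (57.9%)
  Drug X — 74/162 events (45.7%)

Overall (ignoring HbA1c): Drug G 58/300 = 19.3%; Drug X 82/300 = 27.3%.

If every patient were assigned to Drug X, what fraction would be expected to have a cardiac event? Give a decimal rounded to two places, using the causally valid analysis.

The stratified and pooled comparisons disagree (Drug X wins within each HbA1c; Drug G wins overall), so the answer turns on the causal role of HbA1c.
HbA1c is downstream of the drug. One should not condition on a consequence of treatment, so the overall rates are the right comparison.
So P(outcome | do(Drug X)) is just the pooled rate for Drug X: 82/300 = 0.273.

0.27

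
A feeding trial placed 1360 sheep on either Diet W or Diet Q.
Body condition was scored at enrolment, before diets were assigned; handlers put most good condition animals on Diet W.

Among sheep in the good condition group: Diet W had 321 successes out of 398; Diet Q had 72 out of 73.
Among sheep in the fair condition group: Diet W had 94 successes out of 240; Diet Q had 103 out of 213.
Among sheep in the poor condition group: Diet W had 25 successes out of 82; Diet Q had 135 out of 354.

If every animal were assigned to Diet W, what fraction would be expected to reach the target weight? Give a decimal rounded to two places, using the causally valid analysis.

0.51

Within every starting body condition level Diet Q has the higher rate, yet pooled Diet W does — Simpson's reversal.
Nothing the diet does changes starting body condition; the imbalance is an allocation artefact. With starting body condition also predicting the outcome, the pooled figure is confounded, and the within-stratum comparison is the causal one.
Standardising Diet W to the population starting body condition mix: 0.346·321/398 + 0.333·94/240 + 0.321·25/82 = 0.508.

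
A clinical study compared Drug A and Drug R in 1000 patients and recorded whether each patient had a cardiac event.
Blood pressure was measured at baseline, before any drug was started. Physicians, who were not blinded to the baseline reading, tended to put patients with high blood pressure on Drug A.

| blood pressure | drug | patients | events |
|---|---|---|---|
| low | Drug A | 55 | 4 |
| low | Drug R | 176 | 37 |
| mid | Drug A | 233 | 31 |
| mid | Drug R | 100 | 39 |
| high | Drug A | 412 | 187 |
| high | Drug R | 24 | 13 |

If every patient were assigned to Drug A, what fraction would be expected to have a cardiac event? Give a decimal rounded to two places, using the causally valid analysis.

0.26

The blood pressure-specific comparison favours Drug A throughout, but the pooled figures favour Drug R. The question is whether to condition on blood pressure.
The imbalance in blood pressure arose from how patients were allocated, not from anything the drug did; and blood pressure independently affects the outcome. The pooled gap is confounded — condition on blood pressure.
Standardising Drug A to the population blood pressure mix: 0.231·4/55 + 0.333·31/233 + 0.436·187/412 = 0.259.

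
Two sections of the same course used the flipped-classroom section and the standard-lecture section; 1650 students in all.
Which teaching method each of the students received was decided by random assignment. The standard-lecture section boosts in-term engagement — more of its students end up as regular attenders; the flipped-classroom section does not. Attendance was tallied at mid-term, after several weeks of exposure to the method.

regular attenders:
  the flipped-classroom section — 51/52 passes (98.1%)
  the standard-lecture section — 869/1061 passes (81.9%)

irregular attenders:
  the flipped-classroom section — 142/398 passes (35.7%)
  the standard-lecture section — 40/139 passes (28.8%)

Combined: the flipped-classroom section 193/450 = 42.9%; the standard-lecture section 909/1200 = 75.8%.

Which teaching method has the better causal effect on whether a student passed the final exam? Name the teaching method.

the standard-lecture section

the flipped-classroom section is higher inside every mid-term attendance stratum but the standard-lecture section is higher in aggregate. Whether to stratify depends on how mid-term attendance relates to the teaching method.
Mid-term attendance lies on the pathway teaching method → mid-term attendance → outcome, so adjusting for it blocks the indirect effect. For the total causal effect of teaching method, use the unadjusted pooled rates.
Pooled: the flipped-classroom section 42.9% vs the standard-lecture section 75.8%; the standard-lecture section is higher overall.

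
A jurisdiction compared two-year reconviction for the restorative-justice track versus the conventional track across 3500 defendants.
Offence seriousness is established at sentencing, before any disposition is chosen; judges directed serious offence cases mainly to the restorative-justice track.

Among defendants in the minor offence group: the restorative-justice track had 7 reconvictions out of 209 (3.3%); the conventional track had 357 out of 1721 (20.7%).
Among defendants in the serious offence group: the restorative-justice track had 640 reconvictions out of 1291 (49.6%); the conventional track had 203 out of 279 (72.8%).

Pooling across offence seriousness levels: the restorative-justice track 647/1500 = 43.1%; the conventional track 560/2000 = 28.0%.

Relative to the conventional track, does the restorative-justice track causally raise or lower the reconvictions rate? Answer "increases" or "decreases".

decreases

Offence seriousness differs across dispositions for reasons unrelated to any effect of the disposition itself, and it separately predicts the outcome — a classic confounder. We must compare within offence seriousness levels.
Within each level — minor offence: 3.3% vs 20.7%; serious offence: 49.6% vs 72.8% — the restorative-justice track is lower every time.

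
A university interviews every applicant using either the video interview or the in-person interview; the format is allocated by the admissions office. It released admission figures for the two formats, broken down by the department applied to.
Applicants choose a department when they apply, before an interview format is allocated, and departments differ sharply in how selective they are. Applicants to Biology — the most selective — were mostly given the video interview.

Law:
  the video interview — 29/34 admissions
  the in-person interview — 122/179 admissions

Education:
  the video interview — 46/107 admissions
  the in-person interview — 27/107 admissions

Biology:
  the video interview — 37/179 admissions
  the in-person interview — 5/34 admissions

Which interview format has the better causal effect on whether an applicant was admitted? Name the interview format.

the video interview

Since department is a pre-existing factor (not a product of the interview format) and it affects the outcome on its own, it is a confounder. The stratified rates, not the pooled rate, identify the causal effect.
Within each level — Law: 85.3% vs 68.2%; Education: 43.0% vs 25.2%; Biology: 20.7% vs 14.7% — the video interview is higher every time.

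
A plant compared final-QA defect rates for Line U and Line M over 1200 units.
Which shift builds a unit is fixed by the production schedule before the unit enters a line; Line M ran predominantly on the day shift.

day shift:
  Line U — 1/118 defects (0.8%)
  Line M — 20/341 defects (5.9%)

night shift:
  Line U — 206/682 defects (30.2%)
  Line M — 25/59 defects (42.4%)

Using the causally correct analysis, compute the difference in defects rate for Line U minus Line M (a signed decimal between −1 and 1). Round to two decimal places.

-0.09

The stratified and pooled comparisons disagree (Line U wins within each shift; Line M wins overall), so the answer turns on the causal role of shift.
Nothing the line does changes shift; the imbalance is an allocation artefact. With shift also predicting the outcome, the pooled figure is confounded, and the within-stratum comparison is the causal one.
Adjusting over the population distribution of shift: 0.383·(0.008−0.059) + 0.618·(0.302−0.424) = -0.094.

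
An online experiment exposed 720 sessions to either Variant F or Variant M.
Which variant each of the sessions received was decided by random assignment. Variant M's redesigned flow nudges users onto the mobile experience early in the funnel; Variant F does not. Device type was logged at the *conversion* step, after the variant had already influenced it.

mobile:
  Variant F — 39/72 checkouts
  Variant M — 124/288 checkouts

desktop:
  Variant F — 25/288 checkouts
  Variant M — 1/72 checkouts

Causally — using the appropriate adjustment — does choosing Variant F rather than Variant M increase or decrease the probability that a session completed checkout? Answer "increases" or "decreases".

decreases

Device type lies on the pathway variant → device type → outcome, so adjusting for it blocks the indirect effect. For the total causal effect of variant, use the unadjusted pooled rates.
Pooled: Variant F 17.8% vs Variant M 34.7%; Variant M is higher overall.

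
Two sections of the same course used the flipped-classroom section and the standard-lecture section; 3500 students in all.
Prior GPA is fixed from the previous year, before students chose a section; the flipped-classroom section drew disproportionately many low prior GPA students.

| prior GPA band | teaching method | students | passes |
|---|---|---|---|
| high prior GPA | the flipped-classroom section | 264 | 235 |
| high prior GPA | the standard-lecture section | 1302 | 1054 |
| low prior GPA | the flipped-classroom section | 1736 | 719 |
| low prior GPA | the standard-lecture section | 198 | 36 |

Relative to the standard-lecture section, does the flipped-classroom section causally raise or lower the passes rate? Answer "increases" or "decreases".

Since prior GPA band is a pre-existing factor (not a product of the teaching method) and it affects the outcome on its own, it is a confounder. The stratified rates, not the pooled rate, identify the causal effect.
Within each level — high prior GPA: 89.0% vs 81.0%; low prior GPA: 41.4% vs 18.2% — the flipped-classroom section is higher every time.

increases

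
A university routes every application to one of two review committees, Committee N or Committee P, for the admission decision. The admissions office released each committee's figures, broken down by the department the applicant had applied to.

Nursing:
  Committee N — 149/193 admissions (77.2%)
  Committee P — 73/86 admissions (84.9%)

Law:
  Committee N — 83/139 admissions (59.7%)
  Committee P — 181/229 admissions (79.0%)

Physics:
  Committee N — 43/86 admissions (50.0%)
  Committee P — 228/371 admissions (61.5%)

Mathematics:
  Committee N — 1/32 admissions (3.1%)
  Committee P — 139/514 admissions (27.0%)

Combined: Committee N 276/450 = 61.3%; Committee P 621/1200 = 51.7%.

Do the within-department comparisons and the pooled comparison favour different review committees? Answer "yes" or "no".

Within each department level (Nursing 77.2% vs 84.9%; Law 59.7% vs 79.0%; Physics 50.0% vs 61.5%; Mathematics 3.1% vs 27.0%), Committee P has the higher rate every time. Pooled: 61.3% vs 51.7% — Committee N has the higher rate overall. The two comparisons disagree.

yes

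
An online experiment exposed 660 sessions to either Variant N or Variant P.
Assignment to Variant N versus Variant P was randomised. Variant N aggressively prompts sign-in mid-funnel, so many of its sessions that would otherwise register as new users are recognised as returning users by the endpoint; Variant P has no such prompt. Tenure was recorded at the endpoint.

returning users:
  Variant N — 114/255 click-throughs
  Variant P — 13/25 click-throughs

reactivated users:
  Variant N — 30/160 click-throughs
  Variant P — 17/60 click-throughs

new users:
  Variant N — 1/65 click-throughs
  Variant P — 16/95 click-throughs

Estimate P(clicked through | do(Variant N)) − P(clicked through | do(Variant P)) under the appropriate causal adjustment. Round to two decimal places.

The user tenure-specific comparison favours Variant P throughout, but the pooled figures favour Variant N. The question is whether to condition on user tenure.
User tenure is downstream of the variant. One should not condition on a consequence of treatment, so the overall rates are the right comparison.
The causal difference is the pooled difference: 0.302 − 0.256 = +0.047.

+0.05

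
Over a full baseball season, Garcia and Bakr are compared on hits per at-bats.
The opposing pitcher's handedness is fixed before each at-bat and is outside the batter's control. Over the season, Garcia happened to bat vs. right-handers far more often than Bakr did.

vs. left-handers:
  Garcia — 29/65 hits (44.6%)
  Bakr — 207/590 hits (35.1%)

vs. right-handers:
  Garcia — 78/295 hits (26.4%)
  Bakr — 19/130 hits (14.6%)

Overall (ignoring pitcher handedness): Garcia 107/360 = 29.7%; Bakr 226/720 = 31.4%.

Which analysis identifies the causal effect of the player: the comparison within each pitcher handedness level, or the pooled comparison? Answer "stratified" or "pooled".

Within every pitcher handedness level Garcia has the higher rate, yet pooled Bakr does — Simpson's reversal.
The imbalance in pitcher handedness arose from how at-bats were allocated, not from anything the player did; and pitcher handedness independently affects the outcome. The pooled gap is confounded — condition on pitcher handedness.
Within each level — vs. left-handers: 44.6% vs 35.1%; vs. right-handers: 26.4% vs 14.6% — Garcia is higher every time.

stratified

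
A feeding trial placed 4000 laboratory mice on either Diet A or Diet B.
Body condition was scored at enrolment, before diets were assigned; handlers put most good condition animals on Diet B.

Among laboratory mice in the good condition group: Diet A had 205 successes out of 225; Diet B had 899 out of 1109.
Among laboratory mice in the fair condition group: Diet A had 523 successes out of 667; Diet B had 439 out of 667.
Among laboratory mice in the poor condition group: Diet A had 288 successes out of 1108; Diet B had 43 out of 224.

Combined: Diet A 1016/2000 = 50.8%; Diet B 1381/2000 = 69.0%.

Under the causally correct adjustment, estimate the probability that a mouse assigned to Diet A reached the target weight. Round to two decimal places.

Starting body condition differs across diets for reasons unrelated to any effect of the diet itself, and it separately predicts the outcome — a classic confounder. We must compare within starting body condition levels.
Standardising Diet A to the population starting body condition mix: 0.334·205/225 + 0.334·523/667 + 0.333·288/1108 = 0.652.

0.65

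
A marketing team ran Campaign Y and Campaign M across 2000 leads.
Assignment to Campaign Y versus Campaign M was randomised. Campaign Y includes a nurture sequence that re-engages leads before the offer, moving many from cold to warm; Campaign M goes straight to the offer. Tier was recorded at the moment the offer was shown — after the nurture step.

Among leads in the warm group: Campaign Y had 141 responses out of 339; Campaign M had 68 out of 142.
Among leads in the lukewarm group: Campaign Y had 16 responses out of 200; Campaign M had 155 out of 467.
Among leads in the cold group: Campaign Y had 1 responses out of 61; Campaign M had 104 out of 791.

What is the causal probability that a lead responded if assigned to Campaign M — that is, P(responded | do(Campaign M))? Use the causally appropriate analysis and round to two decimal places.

Because the campaign influences engagement tier, engagement tier is a post-treatment mediator, not a confounder. Stratifying on it would bias the estimate; the causal effect is the crude pooled difference.
So P(outcome | do(Campaign M)) is just the pooled rate for Campaign M: 327/1400 = 0.234.

0.23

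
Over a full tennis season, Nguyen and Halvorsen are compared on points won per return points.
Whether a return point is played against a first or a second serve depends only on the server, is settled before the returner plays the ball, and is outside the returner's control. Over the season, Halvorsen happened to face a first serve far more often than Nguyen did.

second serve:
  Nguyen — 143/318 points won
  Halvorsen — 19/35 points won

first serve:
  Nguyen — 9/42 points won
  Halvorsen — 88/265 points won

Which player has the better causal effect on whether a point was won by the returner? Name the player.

Nothing the player does changes serve type; the imbalance is an allocation artefact. With serve type also predicting the outcome, the pooled figure is confounded, and the within-stratum comparison is the causal one.
Within each level — second serve: 45.0% vs 54.3%; first serve: 21.4% vs 33.2% — Halvorsen is higher every time.

Halvorsen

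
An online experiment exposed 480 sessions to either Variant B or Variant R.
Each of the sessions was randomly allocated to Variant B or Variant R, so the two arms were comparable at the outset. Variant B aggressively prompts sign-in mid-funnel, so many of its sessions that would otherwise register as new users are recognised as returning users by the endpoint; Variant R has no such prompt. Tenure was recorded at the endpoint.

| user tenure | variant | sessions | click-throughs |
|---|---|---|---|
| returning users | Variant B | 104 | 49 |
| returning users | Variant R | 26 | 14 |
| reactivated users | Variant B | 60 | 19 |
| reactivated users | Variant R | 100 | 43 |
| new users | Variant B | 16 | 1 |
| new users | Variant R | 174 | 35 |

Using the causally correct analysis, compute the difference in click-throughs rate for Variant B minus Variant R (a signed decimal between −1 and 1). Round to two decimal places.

+0.08

The stratified and pooled comparisons disagree (Variant R wins within each user tenure; Variant B wins overall), so the answer turns on the causal role of user tenure.
Stratifying would compare variants among sessions the variants themselves sorted into user tenure groups — a form of selection on an intermediate. The unconditioned pooled rates give the total causal effect.
The causal difference is the pooled difference: 0.383 − 0.307 = +0.077.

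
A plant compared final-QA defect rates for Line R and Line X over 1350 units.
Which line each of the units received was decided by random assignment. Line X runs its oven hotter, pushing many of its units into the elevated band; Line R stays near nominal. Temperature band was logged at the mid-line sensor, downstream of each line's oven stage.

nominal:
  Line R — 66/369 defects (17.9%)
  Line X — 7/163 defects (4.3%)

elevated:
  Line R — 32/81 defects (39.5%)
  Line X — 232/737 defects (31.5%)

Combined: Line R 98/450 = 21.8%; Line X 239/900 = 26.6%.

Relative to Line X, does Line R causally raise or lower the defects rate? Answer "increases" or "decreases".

decreases

Within every in-process temperature band level Line X has the lower rate, yet pooled Line R does — Simpson's reversal.
Stratifying would compare lines among units the lines themselves sorted into in-process temperature band groups — a form of selection on an intermediate. The unconditioned pooled rates give the total causal effect.
Pooled: Line R 21.8% vs Line X 26.6%; Line R is lower overall.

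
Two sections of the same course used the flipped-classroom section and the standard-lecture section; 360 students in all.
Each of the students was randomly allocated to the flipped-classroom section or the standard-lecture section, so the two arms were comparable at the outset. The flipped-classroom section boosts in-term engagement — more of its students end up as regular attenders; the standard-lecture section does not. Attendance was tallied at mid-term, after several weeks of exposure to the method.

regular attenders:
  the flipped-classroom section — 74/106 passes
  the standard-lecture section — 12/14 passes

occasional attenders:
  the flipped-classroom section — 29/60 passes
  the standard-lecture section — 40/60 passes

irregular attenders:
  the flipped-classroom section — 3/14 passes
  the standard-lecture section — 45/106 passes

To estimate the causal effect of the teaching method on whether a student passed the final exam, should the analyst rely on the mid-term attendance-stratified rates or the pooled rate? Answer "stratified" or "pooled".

pooled

Mid-term attendance here is a post-treatment variable shaped by the teaching method; conditioning on it would introduce bias rather than remove it. The overall comparison is the causal one.
Pooled: the flipped-classroom section 58.9% vs the standard-lecture section 53.9%; the flipped-classroom section is higher overall.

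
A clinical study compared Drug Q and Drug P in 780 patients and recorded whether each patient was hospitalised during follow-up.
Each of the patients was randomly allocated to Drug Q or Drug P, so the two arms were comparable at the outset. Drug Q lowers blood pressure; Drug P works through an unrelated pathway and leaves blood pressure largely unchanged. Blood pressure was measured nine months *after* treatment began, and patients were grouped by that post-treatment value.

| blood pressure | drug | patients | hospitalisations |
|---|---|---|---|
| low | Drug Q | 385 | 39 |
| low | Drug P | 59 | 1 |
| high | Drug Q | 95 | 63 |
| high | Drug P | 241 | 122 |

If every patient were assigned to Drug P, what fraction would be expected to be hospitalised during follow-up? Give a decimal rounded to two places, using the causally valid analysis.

0.41

Drug P is lower inside every blood pressure stratum but Drug Q is lower in aggregate. Whether to stratify depends on how blood pressure relates to the drug.
Because the drug influences blood pressure, blood pressure is a post-treatment mediator, not a confounder. Stratifying on it would bias the estimate; the causal effect is the crude pooled difference.
So P(outcome | do(Drug P)) is just the pooled rate for Drug P: 123/300 = 0.410.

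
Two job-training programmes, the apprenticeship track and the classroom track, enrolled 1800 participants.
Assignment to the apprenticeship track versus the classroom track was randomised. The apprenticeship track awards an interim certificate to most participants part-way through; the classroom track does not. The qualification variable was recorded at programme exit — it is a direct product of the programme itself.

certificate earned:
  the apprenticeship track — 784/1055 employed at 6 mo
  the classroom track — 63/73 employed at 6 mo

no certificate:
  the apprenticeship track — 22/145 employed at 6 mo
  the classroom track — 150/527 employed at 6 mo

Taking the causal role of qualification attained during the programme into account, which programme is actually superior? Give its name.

the apprenticeship track

Within every qualification attained during the programme level the classroom track has the higher rate, yet pooled the apprenticeship track does — Simpson's reversal.
Stratifying would compare programmes among participants the programmes themselves sorted into qualification attained during the programme groups — a form of selection on an intermediate. The unconditioned pooled rates give the total causal effect.
Pooled: the apprenticeship track 67.2% vs the classroom track 35.5%; the apprenticeship track is higher overall.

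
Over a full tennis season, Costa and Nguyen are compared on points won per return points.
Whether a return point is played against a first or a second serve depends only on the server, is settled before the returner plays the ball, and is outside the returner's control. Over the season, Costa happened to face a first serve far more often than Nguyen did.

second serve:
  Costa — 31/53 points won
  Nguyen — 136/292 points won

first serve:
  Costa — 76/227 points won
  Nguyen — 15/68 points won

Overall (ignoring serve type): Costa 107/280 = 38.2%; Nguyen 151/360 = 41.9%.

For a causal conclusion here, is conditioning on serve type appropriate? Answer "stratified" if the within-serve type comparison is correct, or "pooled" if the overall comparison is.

stratified

Serve type differs across players for reasons unrelated to any effect of the player itself, and it separately predicts the outcome — a classic confounder. We must compare within serve type levels.
Within each level — second serve: 58.5% vs 46.6%; first serve: 33.5% vs 22.1% — Costa is higher every time.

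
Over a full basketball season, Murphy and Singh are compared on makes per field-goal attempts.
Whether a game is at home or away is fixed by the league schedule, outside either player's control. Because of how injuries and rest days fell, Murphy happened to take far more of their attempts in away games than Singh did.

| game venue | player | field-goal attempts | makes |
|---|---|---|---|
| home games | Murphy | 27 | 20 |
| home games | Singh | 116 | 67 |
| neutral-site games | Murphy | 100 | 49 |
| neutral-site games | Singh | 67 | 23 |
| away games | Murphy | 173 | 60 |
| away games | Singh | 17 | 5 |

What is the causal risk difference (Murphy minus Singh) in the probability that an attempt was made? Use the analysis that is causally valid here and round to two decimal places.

+0.12

Game venue differs across players for reasons unrelated to any effect of the player itself, and it separately predicts the outcome — a classic confounder. We must compare within game venue levels.
Adjusting over the population distribution of game venue: 0.286·(0.741−0.578) + 0.334·(0.490−0.343) + 0.380·(0.347−0.294) = +0.116.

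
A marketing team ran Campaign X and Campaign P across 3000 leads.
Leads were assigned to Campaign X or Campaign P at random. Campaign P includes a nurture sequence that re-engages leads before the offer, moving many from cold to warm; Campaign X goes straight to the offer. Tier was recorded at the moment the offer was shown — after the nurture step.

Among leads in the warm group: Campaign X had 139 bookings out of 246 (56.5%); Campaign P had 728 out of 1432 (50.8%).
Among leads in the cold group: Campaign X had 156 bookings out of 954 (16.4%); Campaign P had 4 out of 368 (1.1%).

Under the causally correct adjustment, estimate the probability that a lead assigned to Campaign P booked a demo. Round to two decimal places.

0.41

Engagement tier here is a post-treatment variable shaped by the campaign; conditioning on it would introduce bias rather than remove it. The overall comparison is the causal one.
So P(outcome | do(Campaign P)) is just the pooled rate for Campaign P: 732/1800 = 0.407.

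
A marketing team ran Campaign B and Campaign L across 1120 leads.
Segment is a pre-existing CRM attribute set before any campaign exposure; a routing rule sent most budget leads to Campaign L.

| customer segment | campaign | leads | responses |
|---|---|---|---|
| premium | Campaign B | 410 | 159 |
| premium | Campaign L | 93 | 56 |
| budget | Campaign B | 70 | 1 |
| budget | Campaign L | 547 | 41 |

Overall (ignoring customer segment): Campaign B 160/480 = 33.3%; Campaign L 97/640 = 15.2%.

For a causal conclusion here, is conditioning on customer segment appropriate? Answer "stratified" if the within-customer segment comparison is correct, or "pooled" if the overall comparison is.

stratified

Within every customer segment level Campaign L has the higher rate, yet pooled Campaign B does — Simpson's reversal.
Since customer segment is a pre-existing factor (not a product of the campaign) and it affects the outcome on its own, it is a confounder. The stratified rates, not the pooled rate, identify the causal effect.
Within each level — premium: 38.8% vs 60.2%; budget: 1.4% vs 7.5% — Campaign L is higher every time.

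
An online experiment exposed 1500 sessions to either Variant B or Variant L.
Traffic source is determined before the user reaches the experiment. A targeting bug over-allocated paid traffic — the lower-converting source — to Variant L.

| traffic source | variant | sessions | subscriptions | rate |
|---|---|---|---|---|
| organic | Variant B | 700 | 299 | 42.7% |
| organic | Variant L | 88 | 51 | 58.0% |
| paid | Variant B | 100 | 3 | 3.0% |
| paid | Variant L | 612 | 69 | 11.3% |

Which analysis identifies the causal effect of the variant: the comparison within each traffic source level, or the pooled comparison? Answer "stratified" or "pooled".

Variant L is higher inside every traffic source stratum but Variant B is higher in aggregate. Whether to stratify depends on how traffic source relates to the variant.
Here traffic source is a common cause — it drives both which variant a case falls under and the outcome. The crude comparison mixes populations; the stratum-specific rates are the causally relevant ones.
Within each level — organic: 42.7% vs 58.0%; paid: 3.0% vs 11.3% — Variant L is higher every time.

stratified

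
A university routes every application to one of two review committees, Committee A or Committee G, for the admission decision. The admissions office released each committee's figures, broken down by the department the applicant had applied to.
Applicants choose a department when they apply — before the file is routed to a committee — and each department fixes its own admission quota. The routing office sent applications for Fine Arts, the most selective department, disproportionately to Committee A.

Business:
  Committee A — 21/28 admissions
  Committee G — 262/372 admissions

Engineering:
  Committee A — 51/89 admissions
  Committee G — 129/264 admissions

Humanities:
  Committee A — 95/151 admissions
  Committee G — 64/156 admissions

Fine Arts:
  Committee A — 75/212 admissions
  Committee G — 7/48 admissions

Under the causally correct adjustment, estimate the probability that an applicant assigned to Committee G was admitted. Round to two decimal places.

0.47

Since department is a pre-existing factor (not a product of the review committee) and it affects the outcome on its own, it is a confounder. The stratified rates, not the pooled rate, identify the causal effect.
Standardising Committee G to the population department mix: 0.303·262/372 + 0.267·129/264 + 0.233·64/156 + 0.197·7/48 = 0.468.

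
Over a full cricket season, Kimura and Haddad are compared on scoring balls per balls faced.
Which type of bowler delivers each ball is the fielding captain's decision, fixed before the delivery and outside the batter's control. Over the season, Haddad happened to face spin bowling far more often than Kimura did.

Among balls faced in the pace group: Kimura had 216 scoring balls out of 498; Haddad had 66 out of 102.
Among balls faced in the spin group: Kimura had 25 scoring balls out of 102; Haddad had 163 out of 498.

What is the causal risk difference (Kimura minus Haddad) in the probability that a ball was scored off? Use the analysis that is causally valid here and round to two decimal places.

Since bowling type is a pre-existing factor (not a product of the player) and it affects the outcome on its own, it is a confounder. The stratified rates, not the pooled rate, identify the causal effect.
Adjusting over the population distribution of bowling type: 0.500·(0.434−0.647) + 0.500·(0.245−0.327) = -0.148.

-0.15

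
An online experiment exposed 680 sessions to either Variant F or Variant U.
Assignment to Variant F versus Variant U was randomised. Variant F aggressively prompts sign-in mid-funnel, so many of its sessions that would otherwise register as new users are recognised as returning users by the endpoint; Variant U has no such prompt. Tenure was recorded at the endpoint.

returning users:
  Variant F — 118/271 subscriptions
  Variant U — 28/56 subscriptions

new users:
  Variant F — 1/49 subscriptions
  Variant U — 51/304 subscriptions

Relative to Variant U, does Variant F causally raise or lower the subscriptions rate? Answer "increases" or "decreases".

increases

The stratified and pooled comparisons disagree (Variant U wins within each user tenure; Variant F wins overall), so the answer turns on the causal role of user tenure.
The distribution of user tenure is itself part of what the variant does — it is an intermediate outcome. Holding it fixed would remove that part of the effect; the total effect is the pooled difference.
Pooled: Variant F 37.2% vs Variant U 21.9%; Variant F is higher overall.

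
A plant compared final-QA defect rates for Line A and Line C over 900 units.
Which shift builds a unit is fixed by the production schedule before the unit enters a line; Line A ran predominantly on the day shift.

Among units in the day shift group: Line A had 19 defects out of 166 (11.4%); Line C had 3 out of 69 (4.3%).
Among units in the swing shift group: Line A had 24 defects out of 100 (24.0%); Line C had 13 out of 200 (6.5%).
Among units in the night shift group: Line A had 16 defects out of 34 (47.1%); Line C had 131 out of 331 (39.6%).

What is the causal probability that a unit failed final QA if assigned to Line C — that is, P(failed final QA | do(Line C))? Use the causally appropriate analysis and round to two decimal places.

Shift satisfies the back-door criterion: it is not a descendant of the line, and it blocks the spurious path from line to outcome. Adjusting for it (i.e., using the within-shift rates) gives the causal effect.
Standardising Line C to the population shift mix: 0.261·3/69 + 0.333·13/200 + 0.406·131/331 = 0.194.

0.19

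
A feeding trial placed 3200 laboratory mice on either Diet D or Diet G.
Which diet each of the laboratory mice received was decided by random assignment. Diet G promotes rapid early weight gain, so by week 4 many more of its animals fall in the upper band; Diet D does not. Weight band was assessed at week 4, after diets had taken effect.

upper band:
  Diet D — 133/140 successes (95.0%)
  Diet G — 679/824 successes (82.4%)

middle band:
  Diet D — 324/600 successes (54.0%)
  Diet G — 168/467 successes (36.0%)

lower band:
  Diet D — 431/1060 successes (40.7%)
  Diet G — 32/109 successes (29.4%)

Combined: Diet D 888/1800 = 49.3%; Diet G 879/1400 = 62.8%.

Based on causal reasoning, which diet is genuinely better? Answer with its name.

Diet G

Within every week-4 weight band level Diet D has the higher rate, yet pooled Diet G does — Simpson's reversal.
Stratifying would compare diets among laboratory mice the diets themselves sorted into week-4 weight band groups — a form of selection on an intermediate. The unconditioned pooled rates give the total causal effect.
Pooled: Diet D 49.3% vs Diet G 62.8%; Diet G is higher overall.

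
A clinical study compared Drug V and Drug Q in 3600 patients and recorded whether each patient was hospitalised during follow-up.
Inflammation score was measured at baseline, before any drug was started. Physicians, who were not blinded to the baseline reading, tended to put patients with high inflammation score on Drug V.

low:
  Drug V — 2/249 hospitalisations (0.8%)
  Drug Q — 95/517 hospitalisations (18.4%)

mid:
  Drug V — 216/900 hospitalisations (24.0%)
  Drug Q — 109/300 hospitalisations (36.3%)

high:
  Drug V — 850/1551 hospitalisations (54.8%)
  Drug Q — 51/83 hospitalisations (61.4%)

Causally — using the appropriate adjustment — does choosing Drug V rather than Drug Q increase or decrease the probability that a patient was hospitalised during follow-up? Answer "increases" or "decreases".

The stratified and pooled comparisons disagree (Drug V wins within each inflammation score; Drug Q wins overall), so the answer turns on the causal role of inflammation score.
The imbalance in inflammation score arose from how patients were allocated, not from anything the drug did; and inflammation score independently affects the outcome. The pooled gap is confounded — condition on inflammation score.
Within each level — low: 0.8% vs 18.4%; mid: 24.0% vs 36.3%; high: 54.8% vs 61.4% — Drug V is lower every time.

decreases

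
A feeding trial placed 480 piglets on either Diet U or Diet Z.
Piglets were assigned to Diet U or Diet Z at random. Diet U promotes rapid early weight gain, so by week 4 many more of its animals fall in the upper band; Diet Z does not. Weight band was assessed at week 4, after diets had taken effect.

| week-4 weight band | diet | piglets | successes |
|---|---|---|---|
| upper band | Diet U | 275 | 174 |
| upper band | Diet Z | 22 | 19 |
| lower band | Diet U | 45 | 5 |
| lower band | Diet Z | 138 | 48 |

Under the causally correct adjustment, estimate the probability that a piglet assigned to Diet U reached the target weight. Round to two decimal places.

0.56

Week-4 weight band here is a post-treatment variable shaped by the diet; conditioning on it would introduce bias rather than remove it. The overall comparison is the causal one.
So P(outcome | do(Diet U)) is just the pooled rate for Diet U: 179/320 = 0.559.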